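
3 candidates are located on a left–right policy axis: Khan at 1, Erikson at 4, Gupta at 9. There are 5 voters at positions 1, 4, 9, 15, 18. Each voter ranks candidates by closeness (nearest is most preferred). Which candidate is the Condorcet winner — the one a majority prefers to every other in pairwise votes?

With single-peaked preferences on a line, the Condorcet winner is the candidate closest to the median voter.
The median voter (position 9) is closest to Gupta at 9.
Check: Gupta vs Erikson — voters closer to Gupta: 3 of 5.

Gupta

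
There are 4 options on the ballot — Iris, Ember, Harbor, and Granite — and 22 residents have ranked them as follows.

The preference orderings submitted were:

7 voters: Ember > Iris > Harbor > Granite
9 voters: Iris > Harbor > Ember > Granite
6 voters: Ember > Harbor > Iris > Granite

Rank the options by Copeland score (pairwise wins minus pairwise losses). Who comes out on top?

Ember

Pairwise results:
  Iris vs Ember: Ember wins 13–9.
  Iris vs Harbor: Iris wins 16–6.
  Iris vs Granite: Iris wins 22–0.
  Ember vs Harbor: Ember wins 13–9.
  Ember vs Granite: Ember wins 22–0.
  Harbor vs Granite: Harbor wins 22–0.
Copeland scores (wins − losses):
  Iris: 2 − 1 = 1
  Ember: 3 − 0 = 3
  Harbor: 1 − 2 = -1
  Granite: 0 − 3 = -3
Ember has the best Copeland score.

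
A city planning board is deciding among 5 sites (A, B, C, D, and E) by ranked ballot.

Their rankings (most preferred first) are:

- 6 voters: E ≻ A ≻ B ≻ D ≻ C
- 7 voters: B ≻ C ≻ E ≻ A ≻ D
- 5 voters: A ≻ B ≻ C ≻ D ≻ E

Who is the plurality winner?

B

First-place vote totals:
  A: 5
  B: 7
  C: 0
  D: 0
  E: 6
B has the most first-place votes.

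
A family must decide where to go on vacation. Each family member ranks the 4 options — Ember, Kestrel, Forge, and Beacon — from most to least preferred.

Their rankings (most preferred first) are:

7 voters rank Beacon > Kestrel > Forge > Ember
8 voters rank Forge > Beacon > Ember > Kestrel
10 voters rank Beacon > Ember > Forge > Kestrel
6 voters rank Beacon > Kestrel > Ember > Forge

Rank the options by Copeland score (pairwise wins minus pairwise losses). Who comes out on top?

Beacon

Pairwise results:
  Ember vs Kestrel: Ember wins 18–13.
  Ember vs Forge: Ember wins 16–15.
  Ember vs Beacon: Beacon wins 31–0.
  Kestrel vs Forge: Forge wins 18–13.
  Kestrel vs Beacon: Beacon wins 31–0.
  Forge vs Beacon: Beacon wins 23–8.
Copeland scores (wins − losses):
  Ember: 2 − 1 = 1
  Kestrel: 0 − 3 = -3
  Forge: 1 − 2 = -1
  Beacon: 3 − 0 = 3
Beacon has the best Copeland score.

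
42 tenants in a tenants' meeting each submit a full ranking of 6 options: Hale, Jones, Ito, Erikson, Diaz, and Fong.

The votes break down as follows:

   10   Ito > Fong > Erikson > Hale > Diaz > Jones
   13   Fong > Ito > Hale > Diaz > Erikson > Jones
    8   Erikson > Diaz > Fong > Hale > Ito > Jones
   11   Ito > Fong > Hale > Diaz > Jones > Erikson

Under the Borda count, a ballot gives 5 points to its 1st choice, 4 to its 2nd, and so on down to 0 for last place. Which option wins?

Fong

Borda scores:
  Hale: 10·2 + 13·3 + 8·2 + 11·3 = 108
  Jones: 10·0 + 13·0 + 8·0 + 11·1 = 11
  Ito: 10·5 + 13·4 + 8·1 + 11·5 = 165
  Erikson: 10·3 + 13·1 + 8·5 + 11·0 = 83
  Diaz: 10·1 + 13·2 + 8·4 + 11·2 = 90
  Fong: 10·4 + 13·5 + 8·3 + 11·4 = 173
Fong has the highest total.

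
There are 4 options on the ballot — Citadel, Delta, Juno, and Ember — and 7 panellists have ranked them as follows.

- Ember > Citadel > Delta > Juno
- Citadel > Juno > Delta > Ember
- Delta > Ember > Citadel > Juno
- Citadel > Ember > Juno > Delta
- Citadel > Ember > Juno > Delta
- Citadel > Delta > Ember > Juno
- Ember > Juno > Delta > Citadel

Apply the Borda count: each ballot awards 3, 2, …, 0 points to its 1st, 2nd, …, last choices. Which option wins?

Citadel

Borda scores:
  Citadel: 2 + 3 + 1 + 3 + 3 + 3 + 0 = 15
  Delta: 1 + 1 + 3 + 0 + 0 + 2 + 1 = 8
  Juno: 0 + 2 + 0 + 1 + 1 + 0 + 2 = 6
  Ember: 3 + 0 + 2 + 2 + 2 + 1 + 3 = 13
Citadel has the highest total.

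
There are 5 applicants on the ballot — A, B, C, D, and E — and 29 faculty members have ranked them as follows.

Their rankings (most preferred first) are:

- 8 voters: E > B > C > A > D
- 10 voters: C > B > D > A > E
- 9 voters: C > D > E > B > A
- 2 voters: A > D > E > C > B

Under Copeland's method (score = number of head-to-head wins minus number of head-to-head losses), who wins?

Pairwise results:
  A vs B: B wins 27–2.
  A vs C: C wins 27–2.
  A vs D: D wins 19–10.
  A vs E: E wins 17–12.
  B vs C: C wins 21–8.
  B vs D: B wins 18–11.
  B vs E: E wins 19–10.
  C vs D: C wins 27–2.
  C vs E: C wins 19–10.
  D vs E: D wins 21–8.
Copeland scores (wins − losses):
  A: 0 − 4 = -4
  B: 2 − 2 = 0
  C: 4 − 0 = 4
  D: 2 − 2 = 0
  E: 2 − 2 = 0
C has the best Copeland score.

C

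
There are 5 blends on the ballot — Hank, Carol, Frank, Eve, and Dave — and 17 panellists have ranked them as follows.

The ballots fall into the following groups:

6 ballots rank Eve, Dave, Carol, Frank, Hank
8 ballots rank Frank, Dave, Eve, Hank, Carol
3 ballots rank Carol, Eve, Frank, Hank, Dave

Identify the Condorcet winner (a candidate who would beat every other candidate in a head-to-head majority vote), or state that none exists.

Head-to-head results (17 voters total):
Hank vs Carol: Carol wins 9–8.
Hank vs Frank: Frank wins 17–0.
Hank vs Eve: Eve wins 17–0.
Hank vs Dave: Dave wins 14–3.
Carol vs Frank: Carol wins 9–8.
Carol vs Eve: Eve wins 14–3.
Carol vs Dave: Dave wins 14–3.
Frank vs Eve: Eve wins 9–8.
Frank vs Dave: Frank wins 11–6.
Eve vs Dave: Eve wins 9–8.
Eve beats each rival — Hank (17–0), Carol (14–3), Frank (9–8), Dave (9–8) — so Eve is the Condorcet winner.

Eve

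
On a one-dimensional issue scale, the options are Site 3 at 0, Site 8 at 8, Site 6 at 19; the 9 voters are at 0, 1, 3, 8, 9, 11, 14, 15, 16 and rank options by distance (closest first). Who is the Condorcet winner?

Site 8

With single-peaked preferences on a line, the Condorcet winner is the candidate closest to the median voter.
The median voter (position 9) is closest to Site 8 at 8.
Check: Site 8 vs Site 6 — voters closer to Site 8: 6 of 9.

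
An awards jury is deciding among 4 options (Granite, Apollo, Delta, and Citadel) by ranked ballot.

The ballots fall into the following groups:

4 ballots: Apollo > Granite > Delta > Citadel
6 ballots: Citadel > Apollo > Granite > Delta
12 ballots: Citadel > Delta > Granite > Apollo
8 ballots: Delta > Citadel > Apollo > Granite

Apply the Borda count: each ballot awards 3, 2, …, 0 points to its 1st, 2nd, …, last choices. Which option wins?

Borda scores:
  Granite: 4·2 + 6·1 + 12·1 + 8·0 = 26
  Apollo: 4·3 + 6·2 + 12·0 + 8·1 = 32
  Delta: 4·1 + 6·0 + 12·2 + 8·3 = 52
  Citadel: 4·0 + 6·3 + 12·3 + 8·2 = 70
Citadel has the highest total.

Citadel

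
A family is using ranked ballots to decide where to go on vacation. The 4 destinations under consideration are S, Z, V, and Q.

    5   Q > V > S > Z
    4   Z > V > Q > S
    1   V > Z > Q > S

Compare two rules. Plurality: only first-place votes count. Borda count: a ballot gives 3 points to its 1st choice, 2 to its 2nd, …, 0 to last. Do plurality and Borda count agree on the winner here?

No

Plurality first-place counts: S 0, Z 4, V 1, Q 5 → Q.
Borda totals: S 5, Z 14, V 21, Q 20 → V.
The two rules disagree: plurality picks Q, Borda picks V.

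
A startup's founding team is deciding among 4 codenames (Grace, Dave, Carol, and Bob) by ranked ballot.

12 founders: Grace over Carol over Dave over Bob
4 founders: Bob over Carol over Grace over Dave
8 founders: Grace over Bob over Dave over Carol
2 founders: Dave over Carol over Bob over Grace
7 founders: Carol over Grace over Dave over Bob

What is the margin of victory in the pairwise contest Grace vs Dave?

29

Ballots ranking Grace above Dave: 12+4+8+7 = 31.
Ballots ranking Dave above Grace: 2.
Grace wins 31–2, a margin of 29.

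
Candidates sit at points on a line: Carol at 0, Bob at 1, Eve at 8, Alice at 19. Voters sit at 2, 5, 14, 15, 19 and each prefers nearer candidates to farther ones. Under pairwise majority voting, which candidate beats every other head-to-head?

With single-peaked preferences on a line, the Condorcet winner is the candidate closest to the median voter.
The median voter (position 14) is closest to Alice at 19.
Check: Alice vs Bob — voters closer to Alice: 3 of 5.

Alice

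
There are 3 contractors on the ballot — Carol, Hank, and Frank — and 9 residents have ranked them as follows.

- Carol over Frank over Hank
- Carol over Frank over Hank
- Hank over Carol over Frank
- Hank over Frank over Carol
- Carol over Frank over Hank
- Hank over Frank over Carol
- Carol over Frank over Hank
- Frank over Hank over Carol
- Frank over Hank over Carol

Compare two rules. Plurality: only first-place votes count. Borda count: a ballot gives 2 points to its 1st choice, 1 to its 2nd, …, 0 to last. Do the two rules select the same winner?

Plurality first-place counts: Carol 4, Hank 3, Frank 2 → Carol.
Borda totals: Carol 9, Hank 8, Frank 10 → Frank.
The two rules disagree: plurality picks Carol, Borda picks Frank.

No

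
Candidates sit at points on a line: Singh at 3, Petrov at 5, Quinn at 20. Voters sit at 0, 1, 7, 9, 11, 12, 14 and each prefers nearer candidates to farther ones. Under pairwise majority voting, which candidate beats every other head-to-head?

With single-peaked preferences on a line, the Condorcet winner is the candidate closest to the median voter.
The median voter (position 9) is closest to Petrov at 5.
Check: Petrov vs Singh — voters closer to Petrov: 5 of 7.

Petrov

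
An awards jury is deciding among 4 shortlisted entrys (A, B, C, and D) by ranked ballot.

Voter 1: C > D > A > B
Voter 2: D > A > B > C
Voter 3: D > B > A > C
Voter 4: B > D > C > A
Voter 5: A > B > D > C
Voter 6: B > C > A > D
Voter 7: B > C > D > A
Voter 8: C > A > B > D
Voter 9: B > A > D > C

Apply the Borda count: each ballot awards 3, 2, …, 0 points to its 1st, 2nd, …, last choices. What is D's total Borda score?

Borda scores:
  A: 1 + 2 + 1 + 0 + 3 + 1 + 0 + 2 + 2 = 12
  B: 0 + 1 + 2 + 3 + 2 + 3 + 3 + 1 + 3 = 18
  C: 3 + 0 + 0 + 1 + 0 + 2 + 2 + 3 + 0 = 11
  D: 2 + 3 + 3 + 2 + 1 + 0 + 1 + 0 + 1 = 13

13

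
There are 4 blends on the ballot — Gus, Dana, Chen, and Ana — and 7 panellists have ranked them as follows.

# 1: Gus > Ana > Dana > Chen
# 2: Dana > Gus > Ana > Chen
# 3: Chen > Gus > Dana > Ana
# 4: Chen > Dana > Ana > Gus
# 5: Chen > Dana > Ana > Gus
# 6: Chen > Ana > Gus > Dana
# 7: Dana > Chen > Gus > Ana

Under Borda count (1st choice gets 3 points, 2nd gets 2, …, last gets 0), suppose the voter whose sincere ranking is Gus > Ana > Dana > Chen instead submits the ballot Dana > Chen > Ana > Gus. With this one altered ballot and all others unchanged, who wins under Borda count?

Borda totals with the altered ballot: Gus 6, Dana 14, Chen 16, Ana 6.
The winner is unchanged: still Chen.

Chen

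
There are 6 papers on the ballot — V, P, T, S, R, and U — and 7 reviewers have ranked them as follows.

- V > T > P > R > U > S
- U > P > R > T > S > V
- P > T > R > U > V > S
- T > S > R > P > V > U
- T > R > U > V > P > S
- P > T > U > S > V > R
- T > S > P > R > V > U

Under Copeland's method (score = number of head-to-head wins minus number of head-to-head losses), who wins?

Pairwise results:
  V vs P: P wins 5–2.
  V vs T: T wins 6–1.
  V vs S: S wins 4–3.
  V vs R: R wins 5–2.
  V vs U: U wins 4–3.
  P vs T: T wins 4–3.
  P vs S: P wins 5–2.
  P vs R: P wins 5–2.
  P vs U: P wins 5–2.
  T vs S: T wins 7–0.
  T vs R: T wins 6–1.
  T vs U: T wins 6–1.
  S vs R: R wins 4–3.
  S vs U: U wins 5–2.
  R vs U: R wins 5–2.
Copeland scores (wins − losses):
  V: 0 − 5 = -5
  P: 4 − 1 = 3
  T: 5 − 0 = 5
  S: 1 − 4 = -3
  R: 3 − 2 = 1
  U: 2 − 3 = -1
T has the best Copeland score.

T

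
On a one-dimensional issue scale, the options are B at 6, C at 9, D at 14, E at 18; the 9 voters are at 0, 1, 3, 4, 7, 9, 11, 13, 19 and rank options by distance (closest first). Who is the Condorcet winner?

With single-peaked preferences on a line, the Condorcet winner is the candidate closest to the median voter.
The median voter (position 7) is closest to B at 6.
Check: B vs C — voters closer to B: 5 of 9.

B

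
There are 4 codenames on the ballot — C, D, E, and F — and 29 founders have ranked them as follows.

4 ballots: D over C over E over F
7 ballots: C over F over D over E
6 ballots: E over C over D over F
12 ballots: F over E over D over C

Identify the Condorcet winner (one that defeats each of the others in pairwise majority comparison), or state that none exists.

No Condorcet winner

Head-to-head results (29 voters total):
C vs D: D wins 16–13.
C vs E: E wins 18–11.
C vs F: C wins 17–12.
D vs E: E wins 18–11.
D vs F: F wins 19–10.
E vs F: F wins 19–10.
No candidate beats all others: C beats F beats D beats C, a majority cycle.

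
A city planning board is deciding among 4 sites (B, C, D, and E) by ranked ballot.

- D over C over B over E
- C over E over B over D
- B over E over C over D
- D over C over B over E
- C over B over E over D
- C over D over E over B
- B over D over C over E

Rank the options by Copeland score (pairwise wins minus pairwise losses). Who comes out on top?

C

Pairwise results:
  B vs C: C wins 5–2.
  B vs D: B wins 4–3.
  B vs E: B wins 5–2.
  C vs D: C wins 4–3.
  C vs E: C wins 6–1.
  D vs E: D wins 4–3.
Copeland scores (wins − losses):
  B: 2 − 1 = 1
  C: 3 − 0 = 3
  D: 1 − 2 = -1
  E: 0 − 3 = -3
C has the best Copeland score.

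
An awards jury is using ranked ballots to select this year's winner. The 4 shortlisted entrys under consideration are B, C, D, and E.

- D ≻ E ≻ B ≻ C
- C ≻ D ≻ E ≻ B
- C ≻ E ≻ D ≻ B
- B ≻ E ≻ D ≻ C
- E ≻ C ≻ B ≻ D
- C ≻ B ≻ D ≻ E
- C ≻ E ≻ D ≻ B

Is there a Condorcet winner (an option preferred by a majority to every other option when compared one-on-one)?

Head-to-head results (7 voters total):
B vs C: C wins 5–2.
B vs D: D wins 4–3.
B vs E: E wins 5–2.
C vs D: C wins 5–2.
C vs E: C wins 4–3.
D vs E: E wins 4–3.
C beats each rival — B (5–2), D (5–2), E (4–3) — so C is the Condorcet winner.

Yes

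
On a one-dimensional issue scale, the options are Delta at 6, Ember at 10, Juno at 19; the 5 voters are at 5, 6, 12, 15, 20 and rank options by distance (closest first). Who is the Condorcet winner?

With single-peaked preferences on a line, the Condorcet winner is the candidate closest to the median voter.
The median voter (position 12) is closest to Ember at 10.
Check: Ember vs Delta — voters closer to Ember: 3 of 5.

Ember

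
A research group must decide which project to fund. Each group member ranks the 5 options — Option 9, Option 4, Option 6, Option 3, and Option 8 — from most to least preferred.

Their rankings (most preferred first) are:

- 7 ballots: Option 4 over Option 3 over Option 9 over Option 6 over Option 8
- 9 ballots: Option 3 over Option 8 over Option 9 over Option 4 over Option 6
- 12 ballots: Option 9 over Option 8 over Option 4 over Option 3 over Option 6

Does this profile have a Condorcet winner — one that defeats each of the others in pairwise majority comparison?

Head-to-head results (28 voters total):
Option 9 vs Option 4: Option 9 wins 21–7.
Option 9 vs Option 6: Option 9 wins 28–0.
Option 9 vs Option 3: Option 3 wins 16–12.
Option 9 vs Option 8: Option 9 wins 19–9.
Option 4 vs Option 6: Option 4 wins 28–0.
Option 4 vs Option 3: Option 4 wins 19–9.
Option 4 vs Option 8: Option 8 wins 21–7.
Option 6 vs Option 3: Option 3 wins 28–0.
Option 6 vs Option 8: Option 8 wins 21–7.
Option 3 vs Option 8: Option 3 wins 16–12.
No candidate beats all others: Option 9 beats Option 4 beats Option 3 beats Option 9, a majority cycle.

No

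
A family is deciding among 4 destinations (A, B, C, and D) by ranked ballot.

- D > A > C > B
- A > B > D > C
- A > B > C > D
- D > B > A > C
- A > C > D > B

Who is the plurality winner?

A

First-place vote totals:
  A: 3
  B: 0
  C: 0
  D: 2
A has the most first-place votes.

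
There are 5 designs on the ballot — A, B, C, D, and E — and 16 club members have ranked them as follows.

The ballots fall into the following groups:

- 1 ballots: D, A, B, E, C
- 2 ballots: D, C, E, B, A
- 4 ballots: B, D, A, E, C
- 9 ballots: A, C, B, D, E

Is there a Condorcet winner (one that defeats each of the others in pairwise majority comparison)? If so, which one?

A

Head-to-head results (16 voters total):
A vs B: A wins 10–6.
A vs C: A wins 14–2.
A vs D: A wins 9–7.
A vs E: A wins 14–2.
B vs C: C wins 11–5.
B vs D: B wins 13–3.
B vs E: B wins 14–2.
C vs D: C wins 9–7.
C vs E: C wins 11–5.
D vs E: D wins 16–0.
A beats each rival — B (10–6), C (14–2), D (9–7), E (14–2) — so A is the Condorcet winner.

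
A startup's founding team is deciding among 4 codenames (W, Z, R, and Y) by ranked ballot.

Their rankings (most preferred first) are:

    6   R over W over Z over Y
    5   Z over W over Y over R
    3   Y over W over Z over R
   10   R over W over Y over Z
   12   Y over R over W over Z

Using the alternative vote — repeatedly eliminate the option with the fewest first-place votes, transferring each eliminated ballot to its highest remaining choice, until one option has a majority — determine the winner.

Y

Round 1: R 16, Y 15, Z 5, W 0. W has the fewest and is eliminated.
Round 2: R 16, Y 15, Z 5. Z has the fewest and is eliminated.
Round 3: Y 20, R 16. Y has a majority.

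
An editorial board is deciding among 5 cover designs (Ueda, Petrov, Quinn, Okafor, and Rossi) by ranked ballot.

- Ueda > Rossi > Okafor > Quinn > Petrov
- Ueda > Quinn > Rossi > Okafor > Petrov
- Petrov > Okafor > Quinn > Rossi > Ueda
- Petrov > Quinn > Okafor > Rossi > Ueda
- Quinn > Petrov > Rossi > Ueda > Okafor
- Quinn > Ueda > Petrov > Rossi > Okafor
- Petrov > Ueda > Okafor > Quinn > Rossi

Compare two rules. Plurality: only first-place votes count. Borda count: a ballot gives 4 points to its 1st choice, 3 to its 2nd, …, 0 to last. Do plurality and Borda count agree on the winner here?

Plurality first-place counts: Ueda 2, Petrov 3, Quinn 2, Okafor 0, Rossi 0 → Petrov.
Borda totals: Ueda 15, Petrov 17, Quinn 18, Okafor 10, Rossi 10 → Quinn.
The two rules disagree: plurality picks Petrov, Borda picks Quinn.

No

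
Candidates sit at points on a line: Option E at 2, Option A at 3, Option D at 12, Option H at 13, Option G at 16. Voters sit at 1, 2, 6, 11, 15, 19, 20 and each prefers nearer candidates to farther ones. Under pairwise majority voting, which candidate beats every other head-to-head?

With single-peaked preferences on a line, the Condorcet winner is the candidate closest to the median voter.
The median voter (position 11) is closest to Option D at 12.
Check: Option D vs Option A — voters closer to Option D: 4 of 7.

Option D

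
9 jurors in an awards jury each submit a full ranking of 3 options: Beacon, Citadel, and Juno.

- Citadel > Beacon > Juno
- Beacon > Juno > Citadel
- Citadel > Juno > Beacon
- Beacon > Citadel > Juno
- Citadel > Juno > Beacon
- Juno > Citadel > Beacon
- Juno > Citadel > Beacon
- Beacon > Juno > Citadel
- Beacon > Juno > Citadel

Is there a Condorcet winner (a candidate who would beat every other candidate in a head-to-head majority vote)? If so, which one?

Head-to-head results (9 voters total):
Beacon vs Citadel: Citadel wins 5–4.
Beacon vs Juno: Beacon wins 5–4.
Citadel vs Juno: Juno wins 5–4.
No candidate beats all others: Beacon beats Juno beats Citadel beats Beacon, a majority cycle.

There is no Condorcet winner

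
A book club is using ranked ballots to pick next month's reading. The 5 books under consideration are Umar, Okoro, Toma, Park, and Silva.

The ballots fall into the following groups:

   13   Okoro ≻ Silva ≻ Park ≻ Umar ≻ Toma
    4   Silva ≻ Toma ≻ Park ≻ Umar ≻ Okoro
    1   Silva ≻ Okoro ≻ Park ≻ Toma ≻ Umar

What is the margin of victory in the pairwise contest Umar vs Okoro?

10

Ballots ranking Umar above Okoro: 4.
Ballots ranking Okoro above Umar: 13+1 = 14.
Okoro wins 14–4, a margin of 10.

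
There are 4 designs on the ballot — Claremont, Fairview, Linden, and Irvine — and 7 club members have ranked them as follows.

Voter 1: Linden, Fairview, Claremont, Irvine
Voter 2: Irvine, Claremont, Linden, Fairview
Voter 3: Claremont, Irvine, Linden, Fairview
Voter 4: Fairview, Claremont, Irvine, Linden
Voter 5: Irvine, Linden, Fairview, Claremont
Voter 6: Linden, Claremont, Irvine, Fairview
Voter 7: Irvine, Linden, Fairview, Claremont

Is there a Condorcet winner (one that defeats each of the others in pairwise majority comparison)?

Head-to-head results (7 voters total):
Claremont vs Fairview: Fairview wins 4–3.
Claremont vs Linden: Linden wins 4–3.
Claremont vs Irvine: Claremont wins 4–3.
Fairview vs Linden: Linden wins 6–1.
Fairview vs Irvine: Irvine wins 5–2.
Linden vs Irvine: Irvine wins 5–2.
No candidate beats all others: Claremont beats Irvine beats Fairview beats Claremont, a majority cycle.

No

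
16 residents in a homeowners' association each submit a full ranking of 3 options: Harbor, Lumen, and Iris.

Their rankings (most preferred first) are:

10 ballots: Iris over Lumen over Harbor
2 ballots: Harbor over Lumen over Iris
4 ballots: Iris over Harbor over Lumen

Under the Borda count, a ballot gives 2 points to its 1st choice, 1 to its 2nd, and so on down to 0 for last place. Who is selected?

Borda scores:
  Harbor: 10·0 + 2·2 + 4·1 = 8
  Lumen: 10·1 + 2·1 + 4·0 = 12
  Iris: 10·2 + 2·0 + 4·2 = 28
Iris has the highest total.

Iris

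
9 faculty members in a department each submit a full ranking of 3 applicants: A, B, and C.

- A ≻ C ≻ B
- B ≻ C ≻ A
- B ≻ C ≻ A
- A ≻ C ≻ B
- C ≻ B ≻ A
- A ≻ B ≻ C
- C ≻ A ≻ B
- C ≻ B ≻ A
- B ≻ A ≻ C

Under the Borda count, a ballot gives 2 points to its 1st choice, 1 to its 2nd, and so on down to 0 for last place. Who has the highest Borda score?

Borda scores:
  A: 2 + 0 + 0 + 2 + 0 + 2 + 1 + 0 + 1 = 8
  B: 0 + 2 + 2 + 0 + 1 + 1 + 0 + 1 + 2 = 9
  C: 1 + 1 + 1 + 1 + 2 + 0 + 2 + 2 + 0 = 10
C has the highest total.

C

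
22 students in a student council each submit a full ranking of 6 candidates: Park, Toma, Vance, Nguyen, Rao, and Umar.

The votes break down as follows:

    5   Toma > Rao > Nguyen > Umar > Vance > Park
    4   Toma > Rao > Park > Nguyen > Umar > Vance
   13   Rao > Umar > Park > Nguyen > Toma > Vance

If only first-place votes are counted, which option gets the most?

First-place vote totals:
  Park: 0
  Toma: 9
  Vance: 0
  Nguyen: 0
  Rao: 13
  Umar: 0
Rao has the most first-place votes.

Rao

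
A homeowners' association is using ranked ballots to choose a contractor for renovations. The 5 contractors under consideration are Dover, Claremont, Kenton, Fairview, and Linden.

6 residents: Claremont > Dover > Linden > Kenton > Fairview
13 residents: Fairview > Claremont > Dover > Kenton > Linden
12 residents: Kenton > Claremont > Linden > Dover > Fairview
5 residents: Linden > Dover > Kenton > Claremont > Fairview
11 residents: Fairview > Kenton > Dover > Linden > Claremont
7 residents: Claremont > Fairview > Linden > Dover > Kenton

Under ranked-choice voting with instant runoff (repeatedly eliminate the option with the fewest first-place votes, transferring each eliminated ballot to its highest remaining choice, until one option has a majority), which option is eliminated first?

Round 1: Fairview 24, Claremont 13, Kenton 12, Linden 5, Dover 0. Dover has the fewest and is eliminated.
Round 2: Fairview 24, Claremont 13, Kenton 12, Linden 5. Linden has the fewest and is eliminated.
Round 3: Fairview 24, Kenton 17, Claremont 13. Claremont has the fewest and is eliminated.
Round 4: Fairview 31, Kenton 23. Fairview has a majority.

Dover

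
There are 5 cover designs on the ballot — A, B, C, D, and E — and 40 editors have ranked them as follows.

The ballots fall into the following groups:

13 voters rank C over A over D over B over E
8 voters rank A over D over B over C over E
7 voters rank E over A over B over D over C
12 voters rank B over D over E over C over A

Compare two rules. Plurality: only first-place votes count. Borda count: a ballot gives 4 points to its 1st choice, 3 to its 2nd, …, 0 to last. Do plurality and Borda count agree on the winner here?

Plurality first-place counts: A 8, B 12, C 13, D 0, E 7 → C.
Borda totals: A 92, B 91, C 72, D 93, E 52 → D.
The two rules disagree: plurality picks C, Borda picks D.

No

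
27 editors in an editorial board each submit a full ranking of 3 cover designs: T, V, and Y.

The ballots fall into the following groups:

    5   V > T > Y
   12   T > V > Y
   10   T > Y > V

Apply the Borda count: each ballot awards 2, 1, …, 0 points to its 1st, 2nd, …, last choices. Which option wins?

T

Borda scores:
  T: 5·1 + 12·2 + 10·2 = 49
  V: 5·2 + 12·1 + 10·0 = 22
  Y: 5·0 + 12·0 + 10·1 = 10
T has the highest total.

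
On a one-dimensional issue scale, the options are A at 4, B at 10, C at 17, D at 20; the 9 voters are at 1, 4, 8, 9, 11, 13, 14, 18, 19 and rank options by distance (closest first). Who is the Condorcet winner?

With single-peaked preferences on a line, the Condorcet winner is the candidate closest to the median voter.
The median voter (position 11) is closest to B at 10.
Check: B vs D — voters closer to B: 7 of 9.

B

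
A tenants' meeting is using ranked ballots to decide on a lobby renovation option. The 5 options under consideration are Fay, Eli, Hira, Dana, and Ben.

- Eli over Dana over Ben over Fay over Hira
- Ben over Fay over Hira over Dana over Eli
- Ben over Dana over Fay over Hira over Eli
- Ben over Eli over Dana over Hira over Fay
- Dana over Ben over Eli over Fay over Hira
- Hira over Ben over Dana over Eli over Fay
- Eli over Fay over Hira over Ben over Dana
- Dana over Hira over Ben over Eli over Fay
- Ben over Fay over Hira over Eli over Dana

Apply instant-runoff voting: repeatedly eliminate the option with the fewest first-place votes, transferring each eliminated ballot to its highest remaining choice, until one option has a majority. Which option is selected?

Ben

Round 1: Ben 4, Eli 2, Dana 2, Hira 1, Fay 0. Fay has the fewest and is eliminated.
Round 2: Ben 4, Eli 2, Dana 2, Hira 1. Hira has the fewest and is eliminated.
Round 3: Ben 5, Eli 2, Dana 2. Ben has a majority.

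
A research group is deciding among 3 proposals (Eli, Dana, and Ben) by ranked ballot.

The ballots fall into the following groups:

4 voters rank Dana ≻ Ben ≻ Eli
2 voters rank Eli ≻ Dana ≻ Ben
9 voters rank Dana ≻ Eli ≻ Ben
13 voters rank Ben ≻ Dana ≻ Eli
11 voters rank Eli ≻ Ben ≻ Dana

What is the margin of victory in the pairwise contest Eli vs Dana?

13

Ballots ranking Eli above Dana: 2+11 = 13.
Ballots ranking Dana above Eli: 4+9+13 = 26.
Dana wins 26–13, a margin of 13.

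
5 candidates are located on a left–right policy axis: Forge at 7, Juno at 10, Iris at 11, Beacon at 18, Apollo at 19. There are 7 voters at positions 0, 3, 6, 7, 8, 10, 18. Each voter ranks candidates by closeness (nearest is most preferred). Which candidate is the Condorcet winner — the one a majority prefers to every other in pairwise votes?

Forge

With single-peaked preferences on a line, the Condorcet winner is the candidate closest to the median voter.
The median voter (position 7) is closest to Forge at 7.
Check: Forge vs Juno — voters closer to Forge: 5 of 7.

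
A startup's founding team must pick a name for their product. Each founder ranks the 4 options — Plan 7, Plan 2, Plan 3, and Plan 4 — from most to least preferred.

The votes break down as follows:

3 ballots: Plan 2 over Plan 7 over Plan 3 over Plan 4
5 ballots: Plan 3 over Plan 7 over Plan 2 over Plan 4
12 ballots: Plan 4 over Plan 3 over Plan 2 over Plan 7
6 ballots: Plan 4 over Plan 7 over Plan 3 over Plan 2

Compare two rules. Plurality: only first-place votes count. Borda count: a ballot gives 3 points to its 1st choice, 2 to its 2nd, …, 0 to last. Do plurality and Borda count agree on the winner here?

Yes

Plurality first-place counts: Plan 7 0, Plan 2 3, Plan 3 5, Plan 4 18 → Plan 4.
Borda totals: Plan 7 28, Plan 2 26, Plan 3 48, Plan 4 54 → Plan 4.
The two rules agree on Plan 4.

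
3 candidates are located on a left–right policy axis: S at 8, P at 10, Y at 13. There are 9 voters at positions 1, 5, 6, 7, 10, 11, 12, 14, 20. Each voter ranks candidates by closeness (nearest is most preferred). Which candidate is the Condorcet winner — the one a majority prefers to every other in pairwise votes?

P

With single-peaked preferences on a line, the Condorcet winner is the candidate closest to the median voter.
The median voter (position 10) is closest to P at 10.
Check: P vs Y — voters closer to P: 6 of 9.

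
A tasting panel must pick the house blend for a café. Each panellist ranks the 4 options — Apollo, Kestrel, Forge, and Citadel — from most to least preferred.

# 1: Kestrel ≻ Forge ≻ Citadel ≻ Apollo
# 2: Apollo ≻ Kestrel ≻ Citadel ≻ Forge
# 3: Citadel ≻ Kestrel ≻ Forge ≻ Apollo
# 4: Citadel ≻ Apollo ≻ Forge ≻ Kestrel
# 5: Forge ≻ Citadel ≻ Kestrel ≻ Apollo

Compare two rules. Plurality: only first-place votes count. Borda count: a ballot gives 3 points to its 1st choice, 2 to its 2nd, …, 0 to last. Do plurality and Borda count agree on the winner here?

Yes

Plurality first-place counts: Apollo 1, Kestrel 1, Forge 1, Citadel 2 → Citadel.
Borda totals: Apollo 5, Kestrel 8, Forge 7, Citadel 10 → Citadel.
The two rules agree on Citadel.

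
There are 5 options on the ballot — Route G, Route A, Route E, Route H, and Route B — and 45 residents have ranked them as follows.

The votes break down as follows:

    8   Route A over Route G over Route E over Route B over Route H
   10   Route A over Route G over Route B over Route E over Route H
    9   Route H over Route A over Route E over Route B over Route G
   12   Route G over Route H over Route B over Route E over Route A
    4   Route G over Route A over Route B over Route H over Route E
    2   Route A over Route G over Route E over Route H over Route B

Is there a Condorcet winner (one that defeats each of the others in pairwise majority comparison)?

Yes

Head-to-head results (45 voters total):
Route G vs Route A: Route A wins 29–16.
Route G vs Route E: Route G wins 36–9.
Route G vs Route H: Route G wins 36–9.
Route G vs Route B: Route G wins 36–9.
Route A vs Route E: Route A wins 33–12.
Route A vs Route H: Route A wins 24–21.
Route A vs Route B: Route A wins 33–12.
Route E vs Route H: Route H wins 25–20.
Route E vs Route B: Route B wins 26–19.
Route H vs Route B: Route H wins 23–22.
Route A beats each rival — Route G (29–16), Route E (33–12), Route H (24–21), Route B (33–12) — so Route A is the Condorcet winner.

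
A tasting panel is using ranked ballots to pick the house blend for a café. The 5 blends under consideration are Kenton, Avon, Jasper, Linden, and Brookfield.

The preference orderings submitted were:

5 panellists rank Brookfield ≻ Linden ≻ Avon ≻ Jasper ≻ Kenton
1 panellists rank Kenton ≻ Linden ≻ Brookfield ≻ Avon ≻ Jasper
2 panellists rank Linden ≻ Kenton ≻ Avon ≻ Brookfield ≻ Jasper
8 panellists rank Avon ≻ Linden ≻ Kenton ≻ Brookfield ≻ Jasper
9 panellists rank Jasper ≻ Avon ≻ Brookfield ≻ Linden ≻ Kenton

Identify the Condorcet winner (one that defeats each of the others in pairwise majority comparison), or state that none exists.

Avon

Head-to-head results (25 voters total):
Kenton vs Avon: Avon wins 22–3.
Kenton vs Jasper: Jasper wins 14–11.
Kenton vs Linden: Linden wins 24–1.
Kenton vs Brookfield: Brookfield wins 14–11.
Avon vs Jasper: Avon wins 16–9.
Avon vs Linden: Avon wins 17–8.
Avon vs Brookfield: Avon wins 19–6.
Jasper vs Linden: Linden wins 16–9.
Jasper vs Brookfield: Brookfield wins 16–9.
Linden vs Brookfield: Brookfield wins 14–11.
Avon beats each rival — Kenton (22–3), Jasper (16–9), Linden (17–8), Brookfield (19–6) — so Avon is the Condorcet winner.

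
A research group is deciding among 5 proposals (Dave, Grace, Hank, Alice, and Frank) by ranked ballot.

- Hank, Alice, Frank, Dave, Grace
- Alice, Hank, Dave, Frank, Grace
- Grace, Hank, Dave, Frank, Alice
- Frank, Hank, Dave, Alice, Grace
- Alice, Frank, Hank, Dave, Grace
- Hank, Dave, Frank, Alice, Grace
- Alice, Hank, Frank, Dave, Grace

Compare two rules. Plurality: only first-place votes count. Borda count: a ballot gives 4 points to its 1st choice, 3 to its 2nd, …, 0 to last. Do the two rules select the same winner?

Plurality first-place counts: Dave 0, Grace 1, Hank 2, Alice 3, Frank 1 → Alice.
Borda totals: Dave 12, Grace 4, Hank 22, Alice 17, Frank 15 → Hank.
The two rules disagree: plurality picks Alice, Borda picks Hank.

No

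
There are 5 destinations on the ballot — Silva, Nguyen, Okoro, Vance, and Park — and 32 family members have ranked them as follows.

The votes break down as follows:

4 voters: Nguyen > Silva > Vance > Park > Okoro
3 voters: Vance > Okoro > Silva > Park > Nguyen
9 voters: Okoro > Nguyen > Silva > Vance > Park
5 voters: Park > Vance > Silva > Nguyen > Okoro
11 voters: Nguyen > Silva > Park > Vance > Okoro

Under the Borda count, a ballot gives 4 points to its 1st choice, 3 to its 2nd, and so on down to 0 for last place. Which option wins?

Nguyen

Borda scores:
  Silva: 4·3 + 3·2 + 9·2 + 5·2 + 11·3 = 79
  Nguyen: 4·4 + 3·0 + 9·3 + 5·1 + 11·4 = 92
  Okoro: 4·0 + 3·3 + 9·4 + 5·0 + 11·0 = 45
  Vance: 4·2 + 3·4 + 9·1 + 5·3 + 11·1 = 55
  Park: 4·1 + 3·1 + 9·0 + 5·4 + 11·2 = 49
Nguyen has the highest total.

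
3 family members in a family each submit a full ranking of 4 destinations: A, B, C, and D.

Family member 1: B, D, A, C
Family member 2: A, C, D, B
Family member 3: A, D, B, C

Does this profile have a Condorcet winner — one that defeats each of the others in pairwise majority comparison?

Yes

Head-to-head results (3 voters total):
A vs B: A wins 2–1.
A vs C: A wins 3–0.
A vs D: A wins 2–1.
B vs C: B wins 2–1.
B vs D: D wins 2–1.
C vs D: D wins 2–1.
A beats each rival — B (2–1), C (3–0), D (2–1) — so A is the Condorcet winner.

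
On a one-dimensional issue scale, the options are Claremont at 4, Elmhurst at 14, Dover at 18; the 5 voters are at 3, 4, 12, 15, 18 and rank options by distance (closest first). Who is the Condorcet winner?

Elmhurst

With single-peaked preferences on a line, the Condorcet winner is the candidate closest to the median voter.
The median voter (position 12) is closest to Elmhurst at 14.
Check: Elmhurst vs Dover — voters closer to Elmhurst: 4 of 5.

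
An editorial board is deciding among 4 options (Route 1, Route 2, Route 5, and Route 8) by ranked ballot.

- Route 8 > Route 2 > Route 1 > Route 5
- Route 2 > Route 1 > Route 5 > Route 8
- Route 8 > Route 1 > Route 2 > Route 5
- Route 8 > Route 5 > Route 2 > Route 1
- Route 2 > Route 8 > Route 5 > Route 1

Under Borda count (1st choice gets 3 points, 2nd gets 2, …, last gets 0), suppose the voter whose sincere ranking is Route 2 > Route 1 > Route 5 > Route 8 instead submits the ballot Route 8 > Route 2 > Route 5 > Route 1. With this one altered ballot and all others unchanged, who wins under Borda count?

Route 8

Borda totals with the altered ballot: Route 1 3, Route 2 9, Route 5 4, Route 8 14.
The winner is unchanged: still Route 8.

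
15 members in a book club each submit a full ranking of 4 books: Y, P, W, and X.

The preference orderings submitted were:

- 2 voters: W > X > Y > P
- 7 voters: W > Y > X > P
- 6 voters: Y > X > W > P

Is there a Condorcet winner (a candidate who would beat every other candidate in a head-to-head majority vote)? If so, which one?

W

Head-to-head results (15 voters total):
Y vs P: Y wins 15–0.
Y vs W: W wins 9–6.
Y vs X: Y wins 13–2.
P vs W: W wins 15–0.
P vs X: X wins 15–0.
W vs X: W wins 9–6.
W beats each rival — Y (9–6), P (15–0), X (9–6) — so W is the Condorcet winner.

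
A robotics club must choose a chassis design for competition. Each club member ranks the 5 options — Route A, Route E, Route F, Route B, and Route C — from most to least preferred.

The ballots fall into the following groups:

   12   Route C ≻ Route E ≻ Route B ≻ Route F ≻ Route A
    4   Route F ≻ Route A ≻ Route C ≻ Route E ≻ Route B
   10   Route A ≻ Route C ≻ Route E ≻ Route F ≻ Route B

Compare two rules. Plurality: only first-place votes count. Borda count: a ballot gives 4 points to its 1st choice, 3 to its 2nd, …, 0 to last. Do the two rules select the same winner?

Plurality first-place counts: Route A 10, Route E 0, Route F 4, Route B 0, Route C 12 → Route C.
Borda totals: Route A 52, Route E 60, Route F 38, Route B 24, Route C 86 → Route C.
The two rules agree on Route C.

Yes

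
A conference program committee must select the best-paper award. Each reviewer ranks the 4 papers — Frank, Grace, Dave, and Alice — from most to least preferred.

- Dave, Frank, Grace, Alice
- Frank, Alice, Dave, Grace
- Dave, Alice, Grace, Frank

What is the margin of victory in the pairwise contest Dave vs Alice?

Ballots ranking Dave above Alice: 2.
Ballots ranking Alice above Dave: 1.
Dave wins 2–1, a margin of 1.

1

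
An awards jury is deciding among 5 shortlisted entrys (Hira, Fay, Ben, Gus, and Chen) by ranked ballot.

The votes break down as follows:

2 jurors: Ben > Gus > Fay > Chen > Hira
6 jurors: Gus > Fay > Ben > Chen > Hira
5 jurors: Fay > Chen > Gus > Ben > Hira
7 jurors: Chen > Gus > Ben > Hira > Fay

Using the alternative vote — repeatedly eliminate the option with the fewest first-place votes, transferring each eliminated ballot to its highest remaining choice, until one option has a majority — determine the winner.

Chen

Round 1: Chen 7, Gus 6, Fay 5, Ben 2, Hira 0. Hira has the fewest and is eliminated.
Round 2: Chen 7, Gus 6, Fay 5, Ben 2. Ben has the fewest and is eliminated.
Round 3: Gus 8, Chen 7, Fay 5. Fay has the fewest and is eliminated.
Round 4: Chen 12, Gus 8. Chen has a majority.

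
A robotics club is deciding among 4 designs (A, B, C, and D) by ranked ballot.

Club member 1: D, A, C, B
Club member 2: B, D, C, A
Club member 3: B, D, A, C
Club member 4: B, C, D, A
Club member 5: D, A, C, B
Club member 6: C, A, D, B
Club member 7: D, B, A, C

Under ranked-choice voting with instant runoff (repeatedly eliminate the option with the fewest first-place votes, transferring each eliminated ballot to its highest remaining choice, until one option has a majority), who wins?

Round 1: B 3, D 3, C 1, A 0. A has the fewest and is eliminated.
Round 2: B 3, D 3, C 1. C has the fewest and is eliminated.
Round 3: D 4, B 3. D has a majority.

D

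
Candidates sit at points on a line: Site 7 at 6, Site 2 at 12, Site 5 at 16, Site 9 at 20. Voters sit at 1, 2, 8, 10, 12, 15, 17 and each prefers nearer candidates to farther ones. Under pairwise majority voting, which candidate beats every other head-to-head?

With single-peaked preferences on a line, the Condorcet winner is the candidate closest to the median voter.
The median voter (position 10) is closest to Site 2 at 12.
Check: Site 2 vs Site 9 — voters closer to Site 2: 6 of 7.

Site 2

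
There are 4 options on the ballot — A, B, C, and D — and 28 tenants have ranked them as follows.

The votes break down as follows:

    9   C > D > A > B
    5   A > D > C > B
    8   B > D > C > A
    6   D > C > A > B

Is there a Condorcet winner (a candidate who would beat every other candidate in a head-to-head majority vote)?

Yes

Head-to-head results (28 voters total):
A vs B: A wins 20–8.
A vs C: C wins 23–5.
A vs D: D wins 23–5.
B vs C: C wins 20–8.
B vs D: D wins 20–8.
C vs D: D wins 19–9.
D beats each rival — A (23–5), B (20–8), C (19–9) — so D is the Condorcet winner.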